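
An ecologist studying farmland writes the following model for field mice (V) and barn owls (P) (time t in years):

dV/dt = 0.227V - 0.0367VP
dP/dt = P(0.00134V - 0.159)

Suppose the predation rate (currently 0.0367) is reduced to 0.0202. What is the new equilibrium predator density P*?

P* ≈ 11.2

At the interior fixed point, setting dV/dt = 0 with V > 0 fixes P* = (prey growth rate)/(VP coefficient) — independent of the other coefficients.
With the change, P* = 0.227/0.0202 = 11.2; it rises from 6.19.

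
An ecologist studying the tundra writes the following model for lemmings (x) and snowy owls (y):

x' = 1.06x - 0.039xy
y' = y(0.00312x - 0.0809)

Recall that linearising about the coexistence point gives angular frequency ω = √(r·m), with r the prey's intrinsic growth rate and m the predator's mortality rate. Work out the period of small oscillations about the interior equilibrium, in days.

Here r = 1.06 and m = 0.0809, so r·m = 0.0858.
ω = √0.0858 = 0.293 per day, hence T = 2π/ω ≈ 21.5 days.

T ≈ 21.5 days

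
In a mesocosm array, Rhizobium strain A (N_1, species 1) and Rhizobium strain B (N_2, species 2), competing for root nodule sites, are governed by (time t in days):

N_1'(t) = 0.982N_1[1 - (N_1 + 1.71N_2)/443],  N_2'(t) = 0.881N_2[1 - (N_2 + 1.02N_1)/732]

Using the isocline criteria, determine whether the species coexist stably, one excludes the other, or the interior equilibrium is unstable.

species 2 excludes species 1

Compare the nullcline intercepts: K1/α12 = 443/1.71 = 259 < K2 = 732; K2/α21 = 732/1.02 = 718 > K1 = 443.
Since the inequalities point opposite ways, species 2 can invade but species 1 cannot.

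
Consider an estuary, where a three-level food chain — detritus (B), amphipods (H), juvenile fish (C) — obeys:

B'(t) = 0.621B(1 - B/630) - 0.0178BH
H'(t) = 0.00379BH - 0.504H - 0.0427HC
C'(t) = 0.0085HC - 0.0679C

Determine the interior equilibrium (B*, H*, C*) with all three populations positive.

B* ≈ 486, H* ≈ 7.99, C* ≈ 31.3

From dC/dt = 0: 0.0085H* = 0.0679, so H* = 7.99.
From dB/dt = 0: 0.621(1 - B*/630) = 0.0178·7.99, giving B* = 630·(1 - 0.229) = 486.
From dH/dt = 0: 0.00379·486 - 0.504 = 0.0427C*, so C* = 1.34/0.0427 = 31.3.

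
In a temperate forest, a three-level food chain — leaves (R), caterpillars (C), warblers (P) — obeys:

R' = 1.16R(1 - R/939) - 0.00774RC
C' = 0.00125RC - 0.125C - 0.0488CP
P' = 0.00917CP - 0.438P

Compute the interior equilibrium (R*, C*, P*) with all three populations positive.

R* ≈ 640, C* ≈ 47.8, P* ≈ 13.8

From dP/dt = 0: 0.00917C* = 0.438, so C* = 47.8.
From dR/dt = 0: 1.16(1 - R*/939) = 0.00774·47.8, giving R* = 939·(1 - 0.319) = 640.
From dC/dt = 0: 0.00125·640 - 0.125 = 0.0488P*, so P* = 0.675/0.0488 = 13.8.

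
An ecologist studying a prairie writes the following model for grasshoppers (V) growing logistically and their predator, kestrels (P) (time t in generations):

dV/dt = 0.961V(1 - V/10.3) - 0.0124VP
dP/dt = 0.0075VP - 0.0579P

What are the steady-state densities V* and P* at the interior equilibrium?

V* ≈ 7.72, P* ≈ 19.4

From dP/dt = 0 with P > 0: 0.0075V* = 0.0579, so V* = 7.72.
Substitute into dV/dt = 0: 0.961(1 - 7.72/10.3) = 0.0124P*.
The bracket is 0.25, giving P* = 0.241/0.0124 = 19.4.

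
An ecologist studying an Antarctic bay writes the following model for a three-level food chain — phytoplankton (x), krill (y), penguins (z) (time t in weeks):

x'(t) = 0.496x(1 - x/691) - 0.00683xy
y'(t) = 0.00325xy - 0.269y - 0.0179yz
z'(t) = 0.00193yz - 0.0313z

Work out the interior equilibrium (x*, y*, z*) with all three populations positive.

x* ≈ 537, y* ≈ 16.2, z* ≈ 82.4

From dz/dt = 0: 0.00193y* = 0.0313, so y* = 16.2.
From dx/dt = 0: 0.496(1 - x*/691) = 0.00683·16.2, giving x* = 691·(1 - 0.223) = 537.
From dy/dt = 0: 0.00325·537 - 0.269 = 0.0179z*, so z* = 1.48/0.0179 = 82.4.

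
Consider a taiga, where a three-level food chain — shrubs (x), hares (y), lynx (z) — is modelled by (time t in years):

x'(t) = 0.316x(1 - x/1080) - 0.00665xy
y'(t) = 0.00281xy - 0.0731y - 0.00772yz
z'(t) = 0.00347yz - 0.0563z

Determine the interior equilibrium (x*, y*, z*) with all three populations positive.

From dz/dt = 0: 0.00347y* = 0.0563, so y* = 16.2.
From dx/dt = 0: 0.316(1 - x*/1080) = 0.00665·16.2, giving x* = 1080·(1 - 0.341) = 711.
From dy/dt = 0: 0.00281·711 - 0.0731 = 0.00772z*, so z* = 1.93/0.00772 = 249.

x* ≈ 711, y* ≈ 16.2, z* ≈ 249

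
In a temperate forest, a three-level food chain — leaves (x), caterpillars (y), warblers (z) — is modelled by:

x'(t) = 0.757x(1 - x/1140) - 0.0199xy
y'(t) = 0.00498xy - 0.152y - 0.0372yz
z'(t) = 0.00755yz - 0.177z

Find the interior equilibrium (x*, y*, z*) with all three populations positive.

From dz/dt = 0: 0.00755y* = 0.177, so y* = 23.4.
From dx/dt = 0: 0.757(1 - x*/1140) = 0.0199·23.4, giving x* = 1140·(1 - 0.616) = 437.
From dy/dt = 0: 0.00498·437 - 0.152 = 0.0372z*, so z* = 2.03/0.0372 = 54.5.

x* ≈ 437, y* ≈ 23.4, z* ≈ 54.5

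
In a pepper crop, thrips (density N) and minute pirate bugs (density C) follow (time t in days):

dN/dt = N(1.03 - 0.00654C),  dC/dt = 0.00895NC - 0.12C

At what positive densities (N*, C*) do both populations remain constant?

Set dC/dt = 0 with C > 0: 0.00895N - 0.12 = 0, so N* = 0.12/0.00895 = 13.4.
Set dN/dt = 0 with N > 0: 1.03 - 0.00654C = 0, so C* = 1.03/0.00654 = 157.

N* ≈ 13.4, C* ≈ 157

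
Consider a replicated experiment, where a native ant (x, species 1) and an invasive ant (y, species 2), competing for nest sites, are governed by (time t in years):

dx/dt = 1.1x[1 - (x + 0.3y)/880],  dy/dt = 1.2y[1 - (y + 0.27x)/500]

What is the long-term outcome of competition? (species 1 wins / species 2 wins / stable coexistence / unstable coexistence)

Compare the nullcline intercepts: K1/α12 = 880/0.3 = 2930 > K2 = 500; K2/α21 = 500/0.27 = 1850 > K1 = 880.
Since both inequalities hold, each species can invade when rare, so the interior equilibrium is stable.

stable coexistence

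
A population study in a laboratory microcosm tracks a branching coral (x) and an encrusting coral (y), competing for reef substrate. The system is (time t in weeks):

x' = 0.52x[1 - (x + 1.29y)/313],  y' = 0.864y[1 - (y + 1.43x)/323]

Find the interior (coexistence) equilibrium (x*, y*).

Setting both brackets to zero gives the nullclines x + 1.29y = 313 and 1.43x + y = 323.
Substituting y = 323 - 1.43x into the first: x(1 - 1.29·1.43) = 313 - 1.29·323.
So x* = -104/-0.845 = 123, and then y* = 323 - 1.43·123 = 147.

x* ≈ 123, y* ≈ 147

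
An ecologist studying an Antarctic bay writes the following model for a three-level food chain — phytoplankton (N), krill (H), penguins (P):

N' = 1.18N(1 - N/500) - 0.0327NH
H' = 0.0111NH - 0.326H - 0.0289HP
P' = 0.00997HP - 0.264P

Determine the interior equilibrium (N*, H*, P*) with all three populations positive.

From dP/dt = 0: 0.00997H* = 0.264, so H* = 26.5.
From dN/dt = 0: 1.18(1 - N*/500) = 0.0327·26.5, giving N* = 500·(1 - 0.734) = 133.
From dH/dt = 0: 0.0111·133 - 0.326 = 0.0289P*, so P* = 1.15/0.0289 = 39.8.

N* ≈ 133, H* ≈ 26.5, P* ≈ 39.8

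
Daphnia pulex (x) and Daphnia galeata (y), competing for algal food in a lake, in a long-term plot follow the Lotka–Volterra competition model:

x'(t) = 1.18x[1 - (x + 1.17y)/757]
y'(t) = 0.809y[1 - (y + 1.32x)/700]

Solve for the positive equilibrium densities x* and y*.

x* ≈ 114, y* ≈ 550

Setting both brackets to zero gives the nullclines x + 1.17y = 757 and 1.32x + y = 700.
Substituting y = 700 - 1.32x into the first: x(1 - 1.17·1.32) = 757 - 1.17·700.
So x* = -62/-0.544 = 114, and then y* = 700 - 1.32·114 = 550.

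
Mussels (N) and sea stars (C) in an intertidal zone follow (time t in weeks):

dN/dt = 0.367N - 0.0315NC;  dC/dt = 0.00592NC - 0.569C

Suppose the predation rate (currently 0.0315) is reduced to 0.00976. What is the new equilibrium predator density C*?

At the interior fixed point, setting dN/dt = 0 with N > 0 fixes C* = (prey growth rate)/(NC coefficient) — independent of the other coefficients.
With the change, C* = 0.367/0.00976 = 37.6; it rises from 11.7.

C* ≈ 37.6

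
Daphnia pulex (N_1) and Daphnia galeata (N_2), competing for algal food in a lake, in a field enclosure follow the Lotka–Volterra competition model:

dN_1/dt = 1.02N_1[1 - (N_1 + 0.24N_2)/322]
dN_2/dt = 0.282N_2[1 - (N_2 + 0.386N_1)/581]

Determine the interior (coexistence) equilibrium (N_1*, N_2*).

N_1* ≈ 201, N_2* ≈ 503

Setting both brackets to zero gives the nullclines N_1 + 0.24N_2 = 322 and 0.386N_1 + N_2 = 581.
Substituting N_2 = 581 - 0.386N_1 into the first: N_1(1 - 0.24·0.386) = 322 - 0.24·581.
So N_1* = 183/0.907 = 201, and then N_2* = 581 - 0.386·201 = 503.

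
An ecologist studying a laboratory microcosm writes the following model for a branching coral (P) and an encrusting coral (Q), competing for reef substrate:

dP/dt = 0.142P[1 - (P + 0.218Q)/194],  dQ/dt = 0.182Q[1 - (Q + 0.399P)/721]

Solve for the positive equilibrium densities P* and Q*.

Setting both brackets to zero gives the nullclines P + 0.218Q = 194 and 0.399P + Q = 721.
Substituting Q = 721 - 0.399P into the first: P(1 - 0.218·0.399) = 194 - 0.218·721.
So P* = 36.8/0.913 = 40.3, and then Q* = 721 - 0.399·40.3 = 705.

P* ≈ 40.3, Q* ≈ 705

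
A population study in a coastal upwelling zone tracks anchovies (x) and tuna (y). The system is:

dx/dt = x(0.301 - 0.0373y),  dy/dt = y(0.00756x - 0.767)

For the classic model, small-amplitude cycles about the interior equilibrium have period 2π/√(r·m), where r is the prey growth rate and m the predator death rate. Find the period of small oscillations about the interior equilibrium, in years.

T ≈ 13.1 years

Here r = 0.301 and m = 0.767, so r·m = 0.231.
ω = √0.231 = 0.48 per year, hence T = 2π/ω ≈ 13.1 years.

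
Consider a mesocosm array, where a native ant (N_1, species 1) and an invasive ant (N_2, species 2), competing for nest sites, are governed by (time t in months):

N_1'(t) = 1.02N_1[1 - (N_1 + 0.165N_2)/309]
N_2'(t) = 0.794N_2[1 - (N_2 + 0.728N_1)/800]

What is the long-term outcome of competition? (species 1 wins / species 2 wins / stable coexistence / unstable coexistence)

stable coexistence

Compare the nullcline intercepts: K1/α12 = 309/0.165 = 1870 > K2 = 800; K2/α21 = 800/0.728 = 1100 > K1 = 309.
Since both inequalities hold, each species can invade when rare, so the interior equilibrium is stable.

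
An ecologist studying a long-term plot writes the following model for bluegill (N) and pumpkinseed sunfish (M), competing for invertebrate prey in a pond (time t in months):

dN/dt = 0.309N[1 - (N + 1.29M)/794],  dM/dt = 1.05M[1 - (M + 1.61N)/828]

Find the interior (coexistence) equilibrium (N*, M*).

N* ≈ 255, M* ≈ 418

Setting both brackets to zero gives the nullclines N + 1.29M = 794 and 1.61N + M = 828.
Substituting M = 828 - 1.61N into the first: N(1 - 1.29·1.61) = 794 - 1.29·828.
So N* = -274/-1.08 = 255, and then M* = 828 - 1.61·255 = 418.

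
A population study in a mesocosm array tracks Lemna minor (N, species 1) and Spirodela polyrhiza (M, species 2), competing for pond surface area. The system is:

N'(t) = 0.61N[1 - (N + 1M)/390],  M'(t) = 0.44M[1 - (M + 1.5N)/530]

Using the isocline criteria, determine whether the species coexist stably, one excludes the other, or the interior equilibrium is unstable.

unstable coexistence (outcome depends on initial conditions)

Compare the nullcline intercepts: K1/α12 = 390/1 = 390 < K2 = 530; K2/α21 = 530/1.5 = 353 < K1 = 390.
Since both are reversed, neither can invade when rare; the interior point is a saddle.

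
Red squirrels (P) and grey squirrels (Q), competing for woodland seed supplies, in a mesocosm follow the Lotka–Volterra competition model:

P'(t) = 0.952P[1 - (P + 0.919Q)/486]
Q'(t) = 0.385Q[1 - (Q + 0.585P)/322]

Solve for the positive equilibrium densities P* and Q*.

Setting both brackets to zero gives the nullclines P + 0.919Q = 486 and 0.585P + Q = 322.
Substituting Q = 322 - 0.585P into the first: P(1 - 0.919·0.585) = 486 - 0.919·322.
So P* = 190/0.462 = 411, and then Q* = 322 - 0.585·411 = 81.5.

P* ≈ 411, Q* ≈ 81.5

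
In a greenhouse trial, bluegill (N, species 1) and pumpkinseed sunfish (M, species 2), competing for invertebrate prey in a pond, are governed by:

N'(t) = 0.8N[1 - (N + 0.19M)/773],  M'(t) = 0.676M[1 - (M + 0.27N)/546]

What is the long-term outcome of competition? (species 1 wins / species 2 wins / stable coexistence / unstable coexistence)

stable coexistence

Compare the nullcline intercepts: K1/α12 = 773/0.19 = 4070 > K2 = 546; K2/α21 = 546/0.27 = 2020 > K1 = 773.
Since both inequalities hold, each species can invade when rare, so the interior equilibrium is stable.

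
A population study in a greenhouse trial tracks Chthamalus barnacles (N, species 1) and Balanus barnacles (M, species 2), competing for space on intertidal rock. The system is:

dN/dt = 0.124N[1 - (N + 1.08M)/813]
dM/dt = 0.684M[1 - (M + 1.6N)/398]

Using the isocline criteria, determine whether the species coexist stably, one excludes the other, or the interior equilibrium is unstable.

species 1 excludes species 2

Compare the nullcline intercepts: K1/α12 = 813/1.08 = 753 > K2 = 398; K2/α21 = 398/1.6 = 249 < K1 = 813.
Since the inequalities point opposite ways, species 1 can invade but species 2 cannot.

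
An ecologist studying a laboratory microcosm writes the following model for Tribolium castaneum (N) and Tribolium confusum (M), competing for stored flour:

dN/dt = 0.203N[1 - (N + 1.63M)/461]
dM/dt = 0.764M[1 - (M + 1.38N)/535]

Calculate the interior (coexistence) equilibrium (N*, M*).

Setting both brackets to zero gives the nullclines N + 1.63M = 461 and 1.38N + M = 535.
Substituting M = 535 - 1.38N into the first: N(1 - 1.63·1.38) = 461 - 1.63·535.
So N* = -411/-1.25 = 329, and then M* = 535 - 1.38·329 = 81.

N* ≈ 329, M* ≈ 81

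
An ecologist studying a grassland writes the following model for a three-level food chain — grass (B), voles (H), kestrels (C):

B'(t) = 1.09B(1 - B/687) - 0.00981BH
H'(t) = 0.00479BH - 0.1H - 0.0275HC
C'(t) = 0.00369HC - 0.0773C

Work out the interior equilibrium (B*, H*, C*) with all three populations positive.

From dC/dt = 0: 0.00369H* = 0.0773, so H* = 20.9.
From dB/dt = 0: 1.09(1 - B*/687) = 0.00981·20.9, giving B* = 687·(1 - 0.189) = 557.
From dH/dt = 0: 0.00479·557 - 0.1 = 0.0275C*, so C* = 2.57/0.0275 = 93.5.

B* ≈ 557, H* ≈ 20.9, C* ≈ 93.5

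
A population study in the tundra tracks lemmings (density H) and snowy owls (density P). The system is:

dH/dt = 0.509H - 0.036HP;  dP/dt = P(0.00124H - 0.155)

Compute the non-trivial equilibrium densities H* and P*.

Set dP/dt = 0 with P > 0: 0.00124H - 0.155 = 0, so H* = 0.155/0.00124 = 125.
Set dH/dt = 0 with H > 0: 0.509 - 0.036P = 0, so P* = 0.509/0.036 = 14.1.

H* ≈ 125, P* ≈ 14.1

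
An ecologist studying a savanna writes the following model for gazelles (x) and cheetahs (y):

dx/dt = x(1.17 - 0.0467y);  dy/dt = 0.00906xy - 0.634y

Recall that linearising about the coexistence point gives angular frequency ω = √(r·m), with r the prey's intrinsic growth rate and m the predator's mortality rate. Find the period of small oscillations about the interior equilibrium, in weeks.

Here r = 1.17 and m = 0.634, so r·m = 0.742.
ω = √0.742 = 0.861 per week, hence T = 2π/ω ≈ 7.3 weeks.

T ≈ 7.3 weeks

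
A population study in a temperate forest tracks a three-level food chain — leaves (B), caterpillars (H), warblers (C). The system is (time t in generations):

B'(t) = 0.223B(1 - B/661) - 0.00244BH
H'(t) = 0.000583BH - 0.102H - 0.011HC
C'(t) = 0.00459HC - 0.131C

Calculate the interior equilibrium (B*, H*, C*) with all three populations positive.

B* ≈ 455, H* ≈ 28.5, C* ≈ 14.8

From dC/dt = 0: 0.00459H* = 0.131, so H* = 28.5.
From dB/dt = 0: 0.223(1 - B*/661) = 0.00244·28.5, giving B* = 661·(1 - 0.312) = 455.
From dH/dt = 0: 0.000583·455 - 0.102 = 0.011C*, so C* = 0.163/0.011 = 14.8.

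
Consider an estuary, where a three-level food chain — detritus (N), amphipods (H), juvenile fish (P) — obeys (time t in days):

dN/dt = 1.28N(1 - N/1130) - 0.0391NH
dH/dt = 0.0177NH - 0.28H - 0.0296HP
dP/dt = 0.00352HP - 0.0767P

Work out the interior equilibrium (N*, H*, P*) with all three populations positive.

N* ≈ 378, H* ≈ 21.8, P* ≈ 216

From dP/dt = 0: 0.00352H* = 0.0767, so H* = 21.8.
From dN/dt = 0: 1.28(1 - N*/1130) = 0.0391·21.8, giving N* = 1130·(1 - 0.666) = 378.
From dH/dt = 0: 0.0177·378 - 0.28 = 0.0296P*, so P* = 6.41/0.0296 = 216.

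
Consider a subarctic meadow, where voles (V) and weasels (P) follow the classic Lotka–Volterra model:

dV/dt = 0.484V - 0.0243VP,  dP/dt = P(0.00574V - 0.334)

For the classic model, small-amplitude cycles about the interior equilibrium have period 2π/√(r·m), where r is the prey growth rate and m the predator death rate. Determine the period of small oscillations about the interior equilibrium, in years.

Here r = 0.484 and m = 0.334, so r·m = 0.162.
ω = √0.162 = 0.402 per year, hence T = 2π/ω ≈ 15.6 years.

T ≈ 15.6 years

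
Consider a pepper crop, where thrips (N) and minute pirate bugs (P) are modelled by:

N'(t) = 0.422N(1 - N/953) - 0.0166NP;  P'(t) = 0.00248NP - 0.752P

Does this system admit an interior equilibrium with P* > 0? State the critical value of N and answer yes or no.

Threshold N = 303; K > 303, so yes, the predator persists.

The predator equation gives dP/dt > 0 only when N > 0.752/0.00248 = 303.
Without the predator, N → K = 953. Since 953 > 303, the predator can invade and persist.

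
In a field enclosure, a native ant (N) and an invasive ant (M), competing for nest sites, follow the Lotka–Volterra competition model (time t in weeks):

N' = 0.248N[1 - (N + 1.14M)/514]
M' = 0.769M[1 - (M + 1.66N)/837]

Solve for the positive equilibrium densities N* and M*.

N* ≈ 493, M* ≈ 18.2

Setting both brackets to zero gives the nullclines N + 1.14M = 514 and 1.66N + M = 837.
Substituting M = 837 - 1.66N into the first: N(1 - 1.14·1.66) = 514 - 1.14·837.
So N* = -440/-0.892 = 493, and then M* = 837 - 1.66·493 = 18.2.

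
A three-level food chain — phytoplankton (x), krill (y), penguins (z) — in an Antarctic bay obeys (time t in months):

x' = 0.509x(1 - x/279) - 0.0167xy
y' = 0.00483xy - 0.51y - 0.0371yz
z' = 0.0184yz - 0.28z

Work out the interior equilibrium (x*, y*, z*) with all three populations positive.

x* ≈ 140, y* ≈ 15.2, z* ≈ 4.44

From dz/dt = 0: 0.0184y* = 0.28, so y* = 15.2.
From dx/dt = 0: 0.509(1 - x*/279) = 0.0167·15.2, giving x* = 279·(1 - 0.499) = 140.
From dy/dt = 0: 0.00483·140 - 0.51 = 0.0371z*, so z* = 0.165/0.0371 = 4.44.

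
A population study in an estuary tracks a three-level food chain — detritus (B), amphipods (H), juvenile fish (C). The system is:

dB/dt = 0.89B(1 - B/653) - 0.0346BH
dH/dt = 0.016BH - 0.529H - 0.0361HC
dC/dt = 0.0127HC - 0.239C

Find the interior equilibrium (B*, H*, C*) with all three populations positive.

B* ≈ 175, H* ≈ 18.8, C* ≈ 63

From dC/dt = 0: 0.0127H* = 0.239, so H* = 18.8.
From dB/dt = 0: 0.89(1 - B*/653) = 0.0346·18.8, giving B* = 653·(1 - 0.732) = 175.
From dH/dt = 0: 0.016·175 - 0.529 = 0.0361C*, so C* = 2.28/0.0361 = 63.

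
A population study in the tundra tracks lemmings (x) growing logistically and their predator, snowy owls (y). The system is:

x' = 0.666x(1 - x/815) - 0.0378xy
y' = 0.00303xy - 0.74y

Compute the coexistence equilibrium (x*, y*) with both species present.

From dy/dt = 0 with y > 0: 0.00303x* = 0.74, so x* = 244.
Substitute into dx/dt = 0: 0.666(1 - 244/815) = 0.0378y*.
The bracket is 0.7, giving y* = 0.466/0.0378 = 12.3.

x* ≈ 244, y* ≈ 12.3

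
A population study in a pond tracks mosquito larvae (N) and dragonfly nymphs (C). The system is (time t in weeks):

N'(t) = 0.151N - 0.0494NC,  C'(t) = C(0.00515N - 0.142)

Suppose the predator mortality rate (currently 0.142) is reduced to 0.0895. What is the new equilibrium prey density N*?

At the interior fixed point, setting dC/dt = 0 with C > 0 fixes N* = (predator death rate)/(NC coefficient) — independent of the other coefficients.
With the change, N* = 0.0895/0.00515 = 17.4; it falls from 27.6.

N* ≈ 17.4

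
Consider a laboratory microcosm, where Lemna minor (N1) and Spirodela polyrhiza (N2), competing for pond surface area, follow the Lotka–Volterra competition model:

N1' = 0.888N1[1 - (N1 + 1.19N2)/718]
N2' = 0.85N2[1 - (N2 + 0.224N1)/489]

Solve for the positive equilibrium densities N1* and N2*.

N1* ≈ 186, N2* ≈ 447

Setting both brackets to zero gives the nullclines N1 + 1.19N2 = 718 and 0.224N1 + N2 = 489.
Substituting N2 = 489 - 0.224N1 into the first: N1(1 - 1.19·0.224) = 718 - 1.19·489.
So N1* = 136/0.733 = 186, and then N2* = 489 - 0.224·186 = 447.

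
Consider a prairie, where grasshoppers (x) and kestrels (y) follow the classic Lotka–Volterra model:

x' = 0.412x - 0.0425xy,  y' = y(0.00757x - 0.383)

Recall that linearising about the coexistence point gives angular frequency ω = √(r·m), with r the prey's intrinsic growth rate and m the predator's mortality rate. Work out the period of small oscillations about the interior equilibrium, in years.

T ≈ 15.8 years

Here r = 0.412 and m = 0.383, so r·m = 0.158.
ω = √0.158 = 0.397 per year, hence T = 2π/ω ≈ 15.8 years.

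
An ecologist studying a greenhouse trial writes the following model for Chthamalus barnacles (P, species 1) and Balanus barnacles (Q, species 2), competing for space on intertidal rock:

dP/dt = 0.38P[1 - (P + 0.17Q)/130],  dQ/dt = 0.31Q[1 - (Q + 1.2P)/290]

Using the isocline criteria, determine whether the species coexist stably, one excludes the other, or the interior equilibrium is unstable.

Compare the nullcline intercepts: K1/α12 = 130/0.17 = 765 > K2 = 290; K2/α21 = 290/1.2 = 242 > K1 = 130.
Since both inequalities hold, each species can invade when rare, so the interior equilibrium is stable.

stable coexistence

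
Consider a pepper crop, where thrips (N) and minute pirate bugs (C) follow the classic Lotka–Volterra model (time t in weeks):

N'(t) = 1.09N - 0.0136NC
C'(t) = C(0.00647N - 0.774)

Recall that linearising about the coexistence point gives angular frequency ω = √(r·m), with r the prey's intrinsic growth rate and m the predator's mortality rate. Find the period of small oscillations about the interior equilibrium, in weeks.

T ≈ 6.84 weeks

Here r = 1.09 and m = 0.774, so r·m = 0.844.
ω = √0.844 = 0.919 per week, hence T = 2π/ω ≈ 6.84 weeks.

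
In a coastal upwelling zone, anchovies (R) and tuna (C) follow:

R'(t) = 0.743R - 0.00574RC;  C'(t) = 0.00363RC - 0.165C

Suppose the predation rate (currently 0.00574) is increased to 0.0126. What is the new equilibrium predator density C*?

At the interior fixed point, setting dR/dt = 0 with R > 0 fixes C* = (prey growth rate)/(RC coefficient) — independent of the other coefficients.
With the change, C* = 0.743/0.0126 = 59; it falls from 129.

C* ≈ 59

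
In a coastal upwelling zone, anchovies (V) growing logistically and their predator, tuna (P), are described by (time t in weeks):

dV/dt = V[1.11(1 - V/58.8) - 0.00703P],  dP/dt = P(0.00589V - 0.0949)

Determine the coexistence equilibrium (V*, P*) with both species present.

From dP/dt = 0 with P > 0: 0.00589V* = 0.0949, so V* = 16.1.
Substitute into dV/dt = 0: 1.11(1 - 16.1/58.8) = 0.00703P*.
The bracket is 0.726, giving P* = 0.806/0.00703 = 115.

V* ≈ 16.1, P* ≈ 115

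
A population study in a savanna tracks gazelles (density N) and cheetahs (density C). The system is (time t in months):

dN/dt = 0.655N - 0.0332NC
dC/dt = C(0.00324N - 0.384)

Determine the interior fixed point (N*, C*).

N* ≈ 119, C* ≈ 19.7

Set dC/dt = 0 with C > 0: 0.00324N - 0.384 = 0, so N* = 0.384/0.00324 = 119.
Set dN/dt = 0 with N > 0: 0.655 - 0.0332C = 0, so C* = 0.655/0.0332 = 19.7.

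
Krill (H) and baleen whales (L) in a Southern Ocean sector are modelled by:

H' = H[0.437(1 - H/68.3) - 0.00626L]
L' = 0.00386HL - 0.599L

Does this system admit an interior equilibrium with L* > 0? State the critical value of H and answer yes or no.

Threshold H = 155; K < 155, so no, the predator goes extinct.

The predator equation gives dL/dt > 0 only when H > 0.599/0.00386 = 155.
Without the predator, H → K = 68.3. Since 68.3 < 155, the predator cannot invade.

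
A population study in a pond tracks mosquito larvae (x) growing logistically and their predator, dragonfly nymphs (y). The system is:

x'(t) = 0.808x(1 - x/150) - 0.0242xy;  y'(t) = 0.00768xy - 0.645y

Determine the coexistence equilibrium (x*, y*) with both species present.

x* ≈ 84, y* ≈ 14.7

From dy/dt = 0 with y > 0: 0.00768x* = 0.645, so x* = 84.
Substitute into dx/dt = 0: 0.808(1 - 84/150) = 0.0242y*.
The bracket is 0.44, giving y* = 0.356/0.0242 = 14.7.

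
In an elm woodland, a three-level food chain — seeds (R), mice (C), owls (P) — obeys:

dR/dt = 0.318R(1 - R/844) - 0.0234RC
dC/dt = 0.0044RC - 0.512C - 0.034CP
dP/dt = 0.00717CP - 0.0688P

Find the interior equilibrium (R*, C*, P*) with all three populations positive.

From dP/dt = 0: 0.00717C* = 0.0688, so C* = 9.6.
From dR/dt = 0: 0.318(1 - R*/844) = 0.0234·9.6, giving R* = 844·(1 - 0.706) = 248.
From dC/dt = 0: 0.0044·248 - 0.512 = 0.034P*, so P* = 0.579/0.034 = 17.

R* ≈ 248, C* ≈ 9.6, P* ≈ 17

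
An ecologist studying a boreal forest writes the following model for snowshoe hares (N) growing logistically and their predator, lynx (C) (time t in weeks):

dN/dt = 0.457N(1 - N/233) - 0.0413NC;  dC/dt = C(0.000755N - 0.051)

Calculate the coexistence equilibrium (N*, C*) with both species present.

From dC/dt = 0 with C > 0: 0.000755N* = 0.051, so N* = 67.5.
Substitute into dN/dt = 0: 0.457(1 - 67.5/233) = 0.0413C*.
The bracket is 0.71, giving C* = 0.325/0.0413 = 7.86.

N* ≈ 67.5, C* ≈ 7.86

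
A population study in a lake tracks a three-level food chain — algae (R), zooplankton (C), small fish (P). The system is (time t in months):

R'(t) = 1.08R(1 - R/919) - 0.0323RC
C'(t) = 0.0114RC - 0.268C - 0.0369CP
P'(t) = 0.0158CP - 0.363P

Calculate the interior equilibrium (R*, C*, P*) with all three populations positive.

From dP/dt = 0: 0.0158C* = 0.363, so C* = 23.
From dR/dt = 0: 1.08(1 - R*/919) = 0.0323·23, giving R* = 919·(1 - 0.687) = 288.
From dC/dt = 0: 0.0114·288 - 0.268 = 0.0369P*, so P* = 3.01/0.0369 = 81.6.

R* ≈ 288, C* ≈ 23, P* ≈ 81.6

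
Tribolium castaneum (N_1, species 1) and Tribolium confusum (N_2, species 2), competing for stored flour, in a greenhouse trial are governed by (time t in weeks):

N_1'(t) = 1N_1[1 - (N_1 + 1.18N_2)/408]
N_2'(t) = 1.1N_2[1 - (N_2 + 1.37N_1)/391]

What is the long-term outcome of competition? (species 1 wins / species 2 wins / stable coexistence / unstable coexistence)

Compare the nullcline intercepts: K1/α12 = 408/1.18 = 346 < K2 = 391; K2/α21 = 391/1.37 = 285 < K1 = 408.
Since both are reversed, neither can invade when rare; the interior point is a saddle.

unstable coexistence (outcome depends on initial conditions)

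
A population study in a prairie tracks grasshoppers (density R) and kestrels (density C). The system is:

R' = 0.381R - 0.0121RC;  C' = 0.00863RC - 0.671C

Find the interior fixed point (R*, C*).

Set dC/dt = 0 with C > 0: 0.00863R - 0.671 = 0, so R* = 0.671/0.00863 = 77.8.
Set dR/dt = 0 with R > 0: 0.381 - 0.0121C = 0, so C* = 0.381/0.0121 = 31.5.

R* ≈ 77.8, C* ≈ 31.5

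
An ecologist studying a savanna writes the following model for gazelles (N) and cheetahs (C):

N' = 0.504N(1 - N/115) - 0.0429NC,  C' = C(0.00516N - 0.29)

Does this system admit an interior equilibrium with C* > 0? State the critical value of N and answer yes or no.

Threshold N = 56.2; K > 56.2, so yes, the predator persists.

The predator equation gives dC/dt > 0 only when N > 0.29/0.00516 = 56.2.
Without the predator, N → K = 115. Since 115 > 56.2, the predator can invade and persist.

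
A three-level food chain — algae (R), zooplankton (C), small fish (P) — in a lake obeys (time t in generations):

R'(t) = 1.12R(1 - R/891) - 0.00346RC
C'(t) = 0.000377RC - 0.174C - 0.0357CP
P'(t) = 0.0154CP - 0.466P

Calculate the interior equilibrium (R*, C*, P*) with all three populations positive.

R* ≈ 808, C* ≈ 30.3, P* ≈ 3.66

From dP/dt = 0: 0.0154C* = 0.466, so C* = 30.3.
From dR/dt = 0: 1.12(1 - R*/891) = 0.00346·30.3, giving R* = 891·(1 - 0.0935) = 808.
From dC/dt = 0: 0.000377·808 - 0.174 = 0.0357P*, so P* = 0.131/0.0357 = 3.66.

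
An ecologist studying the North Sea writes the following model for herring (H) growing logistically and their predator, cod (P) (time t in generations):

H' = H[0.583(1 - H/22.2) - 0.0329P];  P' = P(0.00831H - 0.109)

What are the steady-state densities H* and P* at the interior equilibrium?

From dP/dt = 0 with P > 0: 0.00831H* = 0.109, so H* = 13.1.
Substitute into dH/dt = 0: 0.583(1 - 13.1/22.2) = 0.0329P*.
The bracket is 0.409, giving P* = 0.239/0.0329 = 7.25.

H* ≈ 13.1, P* ≈ 7.25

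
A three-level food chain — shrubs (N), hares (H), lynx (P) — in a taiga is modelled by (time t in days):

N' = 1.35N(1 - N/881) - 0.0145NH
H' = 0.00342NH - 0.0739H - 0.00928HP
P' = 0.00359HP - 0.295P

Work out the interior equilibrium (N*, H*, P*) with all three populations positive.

N* ≈ 103, H* ≈ 82.2, P* ≈ 30.2

From dP/dt = 0: 0.00359H* = 0.295, so H* = 82.2.
From dN/dt = 0: 1.35(1 - N*/881) = 0.0145·82.2, giving N* = 881·(1 - 0.883) = 103.
From dH/dt = 0: 0.00342·103 - 0.0739 = 0.00928P*, so P* = 0.28/0.00928 = 30.2.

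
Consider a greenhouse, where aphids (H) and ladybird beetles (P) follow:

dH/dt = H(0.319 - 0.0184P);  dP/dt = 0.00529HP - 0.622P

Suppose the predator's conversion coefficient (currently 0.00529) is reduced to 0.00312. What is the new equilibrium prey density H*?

At the interior fixed point, setting dP/dt = 0 with P > 0 fixes H* = (predator death rate)/(HP coefficient) — independent of the other coefficients.
With the change, H* = 0.622/0.00312 = 199; it rises from 118.

H* ≈ 199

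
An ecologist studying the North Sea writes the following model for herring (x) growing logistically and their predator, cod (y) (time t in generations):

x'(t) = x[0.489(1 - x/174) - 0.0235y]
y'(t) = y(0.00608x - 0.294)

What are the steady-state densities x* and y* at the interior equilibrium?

x* ≈ 48.4, y* ≈ 15

From dy/dt = 0 with y > 0: 0.00608x* = 0.294, so x* = 48.4.
Substitute into dx/dt = 0: 0.489(1 - 48.4/174) = 0.0235y*.
The bracket is 0.722, giving y* = 0.353/0.0235 = 15.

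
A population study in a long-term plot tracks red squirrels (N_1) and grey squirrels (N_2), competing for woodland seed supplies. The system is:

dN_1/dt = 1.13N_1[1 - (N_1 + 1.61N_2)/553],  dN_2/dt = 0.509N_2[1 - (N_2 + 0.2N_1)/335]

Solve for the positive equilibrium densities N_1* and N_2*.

N_1* ≈ 20.1, N_2* ≈ 331

Setting both brackets to zero gives the nullclines N_1 + 1.61N_2 = 553 and 0.2N_1 + N_2 = 335.
Substituting N_2 = 335 - 0.2N_1 into the first: N_1(1 - 1.61·0.2) = 553 - 1.61·335.
So N_1* = 13.6/0.678 = 20.1, and then N_2* = 335 - 0.2·20.1 = 331.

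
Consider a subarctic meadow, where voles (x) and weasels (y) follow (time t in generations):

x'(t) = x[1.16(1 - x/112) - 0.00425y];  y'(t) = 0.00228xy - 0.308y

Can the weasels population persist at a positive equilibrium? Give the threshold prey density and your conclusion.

Threshold x = 135; K < 135, so no, the predator goes extinct.

The predator equation gives dy/dt > 0 only when x > 0.308/0.00228 = 135.
Without the predator, x → K = 112. Since 112 < 135, the predator cannot invade.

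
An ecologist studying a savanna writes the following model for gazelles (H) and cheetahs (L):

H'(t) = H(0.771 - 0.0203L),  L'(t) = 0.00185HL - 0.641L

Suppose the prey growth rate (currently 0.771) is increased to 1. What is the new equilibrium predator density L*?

At the interior fixed point, setting dH/dt = 0 with H > 0 fixes L* = (prey growth rate)/(HL coefficient) — independent of the other coefficients.
With the change, L* = 1/0.0203 = 49.3; it rises from 38.

L* ≈ 49.3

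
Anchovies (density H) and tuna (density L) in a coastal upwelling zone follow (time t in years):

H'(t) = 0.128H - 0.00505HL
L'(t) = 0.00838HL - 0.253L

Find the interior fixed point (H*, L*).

H* ≈ 30.2, L* ≈ 25.3

Set dL/dt = 0 with L > 0: 0.00838H - 0.253 = 0, so H* = 0.253/0.00838 = 30.2.
Set dH/dt = 0 with H > 0: 0.128 - 0.00505L = 0, so L* = 0.128/0.00505 = 25.3.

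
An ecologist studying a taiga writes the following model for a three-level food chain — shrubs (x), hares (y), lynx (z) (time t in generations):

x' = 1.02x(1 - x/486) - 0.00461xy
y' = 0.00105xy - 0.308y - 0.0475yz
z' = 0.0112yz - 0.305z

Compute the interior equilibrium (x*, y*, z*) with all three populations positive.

x* ≈ 426, y* ≈ 27.2, z* ≈ 2.94

From dz/dt = 0: 0.0112y* = 0.305, so y* = 27.2.
From dx/dt = 0: 1.02(1 - x*/486) = 0.00461·27.2, giving x* = 486·(1 - 0.123) = 426.
From dy/dt = 0: 0.00105·426 - 0.308 = 0.0475z*, so z* = 0.139/0.0475 = 2.94.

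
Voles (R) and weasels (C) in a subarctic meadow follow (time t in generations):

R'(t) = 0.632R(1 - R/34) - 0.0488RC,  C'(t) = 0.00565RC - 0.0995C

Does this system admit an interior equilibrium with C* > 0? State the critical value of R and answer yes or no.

The predator equation gives dC/dt > 0 only when R > 0.0995/0.00565 = 17.6.
Without the predator, R → K = 34. Since 34 > 17.6, the predator can invade and persist.

Threshold R = 17.6; K > 17.6, so yes, the predator persists.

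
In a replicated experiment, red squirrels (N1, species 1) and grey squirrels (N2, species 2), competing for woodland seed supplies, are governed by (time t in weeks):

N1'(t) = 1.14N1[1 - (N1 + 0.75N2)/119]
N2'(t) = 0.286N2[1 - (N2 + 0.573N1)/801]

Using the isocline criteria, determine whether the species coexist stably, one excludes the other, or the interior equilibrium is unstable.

Compare the nullcline intercepts: K1/α12 = 119/0.75 = 159 < K2 = 801; K2/α21 = 801/0.573 = 1400 > K1 = 119.
Since the inequalities point opposite ways, species 2 can invade but species 1 cannot.

species 2 excludes species 1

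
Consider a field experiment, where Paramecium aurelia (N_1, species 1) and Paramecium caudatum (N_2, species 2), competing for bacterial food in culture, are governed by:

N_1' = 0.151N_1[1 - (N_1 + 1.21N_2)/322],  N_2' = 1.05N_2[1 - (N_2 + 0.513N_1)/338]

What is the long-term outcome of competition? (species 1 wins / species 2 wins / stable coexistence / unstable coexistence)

species 2 excludes species 1

Compare the nullcline intercepts: K1/α12 = 322/1.21 = 266 < K2 = 338; K2/α21 = 338/0.513 = 659 > K1 = 322.
Since the inequalities point opposite ways, species 2 can invade but species 1 cannot.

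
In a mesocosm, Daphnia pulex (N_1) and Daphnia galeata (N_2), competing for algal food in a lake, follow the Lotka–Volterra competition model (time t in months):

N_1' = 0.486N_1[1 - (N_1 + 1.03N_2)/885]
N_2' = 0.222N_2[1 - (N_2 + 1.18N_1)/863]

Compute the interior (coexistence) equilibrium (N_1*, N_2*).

N_1* ≈ 18.1, N_2* ≈ 842

Setting both brackets to zero gives the nullclines N_1 + 1.03N_2 = 885 and 1.18N_1 + N_2 = 863.
Substituting N_2 = 863 - 1.18N_1 into the first: N_1(1 - 1.03·1.18) = 885 - 1.03·863.
So N_1* = -3.89/-0.215 = 18.1, and then N_2* = 863 - 1.18·18.1 = 842.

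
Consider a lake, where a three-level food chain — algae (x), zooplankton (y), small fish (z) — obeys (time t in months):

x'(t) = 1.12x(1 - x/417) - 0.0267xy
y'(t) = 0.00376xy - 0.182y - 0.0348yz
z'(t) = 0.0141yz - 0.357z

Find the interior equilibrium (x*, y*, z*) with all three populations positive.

x* ≈ 165, y* ≈ 25.3, z* ≈ 12.6

From dz/dt = 0: 0.0141y* = 0.357, so y* = 25.3.
From dx/dt = 0: 1.12(1 - x*/417) = 0.0267·25.3, giving x* = 417·(1 - 0.604) = 165.
From dy/dt = 0: 0.00376·165 - 0.182 = 0.0348z*, so z* = 0.44/0.0348 = 12.6.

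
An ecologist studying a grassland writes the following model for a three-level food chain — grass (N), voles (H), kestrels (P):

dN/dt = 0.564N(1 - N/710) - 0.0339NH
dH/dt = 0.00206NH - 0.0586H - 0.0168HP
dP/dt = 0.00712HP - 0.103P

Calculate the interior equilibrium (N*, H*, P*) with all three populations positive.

N* ≈ 92.6, H* ≈ 14.5, P* ≈ 7.87

From dP/dt = 0: 0.00712H* = 0.103, so H* = 14.5.
From dN/dt = 0: 0.564(1 - N*/710) = 0.0339·14.5, giving N* = 710·(1 - 0.87) = 92.6.
From dH/dt = 0: 0.00206·92.6 - 0.0586 = 0.0168P*, so P* = 0.132/0.0168 = 7.87.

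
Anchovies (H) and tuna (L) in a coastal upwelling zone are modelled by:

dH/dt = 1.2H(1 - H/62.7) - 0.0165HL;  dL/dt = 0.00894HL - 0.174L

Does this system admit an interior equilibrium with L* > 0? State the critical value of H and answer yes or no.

Threshold H = 19.5; K > 19.5, so yes, the predator persists.

The predator equation gives dL/dt > 0 only when H > 0.174/0.00894 = 19.5.
Without the predator, H → K = 62.7. Since 62.7 > 19.5, the predator can invade and persist.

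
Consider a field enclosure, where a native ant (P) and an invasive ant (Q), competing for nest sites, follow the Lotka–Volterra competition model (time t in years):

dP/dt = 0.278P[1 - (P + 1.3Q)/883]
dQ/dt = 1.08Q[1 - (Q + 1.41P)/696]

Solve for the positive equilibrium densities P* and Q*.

Setting both brackets to zero gives the nullclines P + 1.3Q = 883 and 1.41P + Q = 696.
Substituting Q = 696 - 1.41P into the first: P(1 - 1.3·1.41) = 883 - 1.3·696.
So P* = -21.8/-0.833 = 26.2, and then Q* = 696 - 1.41·26.2 = 659.

P* ≈ 26.2, Q* ≈ 659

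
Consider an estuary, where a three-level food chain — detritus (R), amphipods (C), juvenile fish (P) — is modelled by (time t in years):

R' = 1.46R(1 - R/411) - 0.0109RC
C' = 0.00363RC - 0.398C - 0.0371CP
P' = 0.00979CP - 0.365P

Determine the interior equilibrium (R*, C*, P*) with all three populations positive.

From dP/dt = 0: 0.00979C* = 0.365, so C* = 37.3.
From dR/dt = 0: 1.46(1 - R*/411) = 0.0109·37.3, giving R* = 411·(1 - 0.278) = 297.
From dC/dt = 0: 0.00363·297 - 0.398 = 0.0371P*, so P* = 0.679/0.0371 = 18.3.

R* ≈ 297, C* ≈ 37.3, P* ≈ 18.3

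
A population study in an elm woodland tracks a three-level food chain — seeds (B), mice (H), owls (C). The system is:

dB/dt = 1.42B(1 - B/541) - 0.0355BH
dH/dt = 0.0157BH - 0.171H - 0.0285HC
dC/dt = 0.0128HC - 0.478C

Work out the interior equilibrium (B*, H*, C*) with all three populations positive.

From dC/dt = 0: 0.0128H* = 0.478, so H* = 37.3.
From dB/dt = 0: 1.42(1 - B*/541) = 0.0355·37.3, giving B* = 541·(1 - 0.934) = 35.9.
From dH/dt = 0: 0.0157·35.9 - 0.171 = 0.0285C*, so C* = 0.393/0.0285 = 13.8.

B* ≈ 35.9, H* ≈ 37.3, C* ≈ 13.8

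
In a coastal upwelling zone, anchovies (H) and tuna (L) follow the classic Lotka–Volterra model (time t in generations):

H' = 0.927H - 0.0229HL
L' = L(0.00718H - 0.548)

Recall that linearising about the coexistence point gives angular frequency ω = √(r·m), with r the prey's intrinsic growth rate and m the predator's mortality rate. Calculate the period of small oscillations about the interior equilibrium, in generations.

Here r = 0.927 and m = 0.548, so r·m = 0.508.
ω = √0.508 = 0.713 per generation, hence T = 2π/ω ≈ 8.82 generations.

T ≈ 8.82 generations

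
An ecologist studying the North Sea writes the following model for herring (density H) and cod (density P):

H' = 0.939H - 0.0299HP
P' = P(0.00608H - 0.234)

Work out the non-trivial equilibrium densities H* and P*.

H* ≈ 38.5, P* ≈ 31.4

Set dP/dt = 0 with P > 0: 0.00608H - 0.234 = 0, so H* = 0.234/0.00608 = 38.5.
Set dH/dt = 0 with H > 0: 0.939 - 0.0299P = 0, so P* = 0.939/0.0299 = 31.4.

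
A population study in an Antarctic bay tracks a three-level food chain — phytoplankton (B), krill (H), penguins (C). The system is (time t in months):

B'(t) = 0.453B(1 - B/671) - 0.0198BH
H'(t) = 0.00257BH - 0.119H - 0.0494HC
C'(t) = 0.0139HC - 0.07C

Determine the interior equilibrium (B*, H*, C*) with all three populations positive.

B* ≈ 523, H* ≈ 5.04, C* ≈ 24.8

From dC/dt = 0: 0.0139H* = 0.07, so H* = 5.04.
From dB/dt = 0: 0.453(1 - B*/671) = 0.0198·5.04, giving B* = 671·(1 - 0.22) = 523.
From dH/dt = 0: 0.00257·523 - 0.119 = 0.0494C*, so C* = 1.23/0.0494 = 24.8.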